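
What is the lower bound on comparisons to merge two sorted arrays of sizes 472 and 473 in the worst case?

Adversary: with |472 - 473| <= 1 the inputs can be fully interleaved so that every adjacent pair in the merged output comes from different arrays. Then each of the 944 adjacent pairs must be directly compared, or the algorithm cannot determine their relative order. Standard merge meets this bound.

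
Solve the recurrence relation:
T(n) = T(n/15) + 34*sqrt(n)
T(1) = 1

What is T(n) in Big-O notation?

Each level contributes sqrt(n/15^k). Geometric series with ratio 1/sqrt(15) < 1 sums to O(sqrt(n)).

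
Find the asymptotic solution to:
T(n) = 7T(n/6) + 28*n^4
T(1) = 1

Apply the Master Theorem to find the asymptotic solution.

a=7, b=6, f(n)=28*n^4. log_6(7) = 1.086 < 4. Case 3: T(n) = O(n^4).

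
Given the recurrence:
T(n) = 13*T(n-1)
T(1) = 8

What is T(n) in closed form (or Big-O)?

Each step multiplies by 13. T(n) = T(1)*13^(n-1) = 8*13^(n-1).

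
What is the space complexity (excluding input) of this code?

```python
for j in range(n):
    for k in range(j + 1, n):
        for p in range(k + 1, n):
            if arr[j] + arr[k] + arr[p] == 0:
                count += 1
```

Space complexity: O(1).
Only a constant amount of auxiliary storage is used; nothing grows with n.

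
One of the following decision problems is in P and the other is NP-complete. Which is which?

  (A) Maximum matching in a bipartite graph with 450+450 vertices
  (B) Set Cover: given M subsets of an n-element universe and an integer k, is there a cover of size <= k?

(A) is P: Hopcroft-Karp runs in O(E sqrt(V)).
(B) is NP-complete: one of Karp's 21 NP-complete problems (with k part of the input).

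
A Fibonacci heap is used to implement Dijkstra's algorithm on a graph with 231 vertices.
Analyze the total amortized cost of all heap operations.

Dijkstra performs 231 insert, 231 extract-min, and at most E decrease-key operations. With Fibonacci heap: insert O(1) amortized, extract-min O(log n) amortized, decrease-key O(1) amortized. Total with n = 231: O(n * 1 + n * log n + E * 1) = O(n log n + E).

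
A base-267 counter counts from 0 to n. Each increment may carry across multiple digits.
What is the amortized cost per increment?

Digit at position i changes every 267^i increments. Total digit changes over n increments: n * 267/(267-1) = O(n). Amortized: O(1).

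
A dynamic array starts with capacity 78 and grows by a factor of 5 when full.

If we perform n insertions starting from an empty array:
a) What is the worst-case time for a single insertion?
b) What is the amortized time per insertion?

(a) Worst-case single insertion: O(n) -- when the array is full at capacity c, the resize copies all c elements, and c can be Theta(n).
(b) Resizes happen at sizes 78, 390, 1950, ... Total copy cost for n insertions: 78 + 390 + ... = O(n) (geometric series with ratio 1/5). Amortized cost per insertion: O(n)/n = O(1).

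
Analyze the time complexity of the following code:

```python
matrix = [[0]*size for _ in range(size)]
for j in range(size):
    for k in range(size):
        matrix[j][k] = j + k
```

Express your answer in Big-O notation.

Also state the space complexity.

Time complexity: O(n^2).
Space complexity: O(n^2).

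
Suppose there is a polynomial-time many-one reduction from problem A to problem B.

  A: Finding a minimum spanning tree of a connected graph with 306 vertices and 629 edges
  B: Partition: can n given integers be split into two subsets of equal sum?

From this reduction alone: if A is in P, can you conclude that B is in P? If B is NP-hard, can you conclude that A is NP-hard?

A poly-time reduction A <=_p B transfers tractability DOWN (B easy => A easy) and hardness UP (A hard => B hard), not the reverse.
From A in P, the reduction alone does NOT give B in P: any problem in P trivially reduces to SAT, yet SAT is not known to be in P.
From B NP-hard, the reduction alone does NOT give A NP-hard: again, easy problems reduce to hard ones.
(Here in fact A is P and B is NP-complete.)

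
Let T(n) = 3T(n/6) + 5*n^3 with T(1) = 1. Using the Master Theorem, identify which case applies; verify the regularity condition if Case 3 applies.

a=3, b=6, f(n)=5*n^3.
log_6(3) = 0.6131 < 3.
f(n) = Omega(n^(0.6131+epsilon)) for some epsilon > 0, so Case 3 is the candidate.
Regularity: a*f(n/b) = 3*5*(n/6)^3 = (3/216)*5*n^3 <= c*f(n) with c = 3/216 < 1. Satisfied.
Case 3: T(n) = Theta(n^3).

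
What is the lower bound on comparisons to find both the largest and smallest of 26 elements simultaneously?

Pair elements first (floor(26/2) comparisons), then find max among winners and min among losers. Total: ceil(3*26/2) - 2 = 37 comparisons.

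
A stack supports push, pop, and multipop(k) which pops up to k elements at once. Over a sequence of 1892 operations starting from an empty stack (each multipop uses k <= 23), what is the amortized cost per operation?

Each element is pushed exactly once and popped at most once (whether by pop or as part of a multipop). So the total number of individual pops over the whole sequence is at most the number of pushes, which is at most 1892. Total work <= 2 * 1892, hence O(1) amortized per operation.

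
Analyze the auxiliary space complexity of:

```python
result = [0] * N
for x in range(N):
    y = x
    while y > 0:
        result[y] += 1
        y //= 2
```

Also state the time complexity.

Space complexity: O(n).
Auxiliary storage grows linearly with the input size n in the worst case.
Time complexity: O(n log n).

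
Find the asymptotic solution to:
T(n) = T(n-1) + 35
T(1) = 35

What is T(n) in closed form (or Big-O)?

Unrolling: T(n) = T(n-1) + 35 = T(n-2) + 2*35 = ... = T(1) + (n-1)*35 = 35 + (n-1)*35 = 35n.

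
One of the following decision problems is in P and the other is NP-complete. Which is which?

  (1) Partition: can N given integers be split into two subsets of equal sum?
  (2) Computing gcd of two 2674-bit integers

(1) is NP-complete: Subset Sum reduces to it (one of Karp's 21 NP-complete problems).
(2) is P: the Euclidean algorithm runs in polynomial time in the bit-length.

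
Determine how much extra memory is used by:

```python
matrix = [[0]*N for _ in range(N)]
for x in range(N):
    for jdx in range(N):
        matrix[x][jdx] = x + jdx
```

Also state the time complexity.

Space complexity: O(n^2).
A 2D structure of size n x n is allocated.
Time complexity: O(n^2).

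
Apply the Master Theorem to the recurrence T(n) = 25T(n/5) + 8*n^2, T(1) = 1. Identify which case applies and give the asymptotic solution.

a=25, b=5, f(n)=8*n^2.
log_5(25) = 2, so n^(log_b(a)) = n^2.
f(n) = Theta(n^2), so Case 2 applies.
T(n) = Theta(n^2 log n).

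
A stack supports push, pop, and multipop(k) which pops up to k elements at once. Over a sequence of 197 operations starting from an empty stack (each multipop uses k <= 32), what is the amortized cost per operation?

Each element is pushed exactly once and popped at most once (whether by pop or as part of a multipop). So the total number of individual pops over the whole sequence is at most the number of pushes, which is at most 197. Total work <= 2 * 197, hence O(1) amortized per operation.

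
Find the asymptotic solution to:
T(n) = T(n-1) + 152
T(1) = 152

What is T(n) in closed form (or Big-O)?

Unrolling: T(n) = T(n-1) + 152 = T(n-2) + 2*152 = ... = T(1) + (n-1)*152 = 152 + (n-1)*152 = 152n.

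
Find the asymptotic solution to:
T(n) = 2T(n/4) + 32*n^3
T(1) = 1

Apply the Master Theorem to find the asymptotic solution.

a=2, b=4, f(n)=32*n^3. log_4(2) = 0.5 < 3. Case 3: T(n) = O(n^3).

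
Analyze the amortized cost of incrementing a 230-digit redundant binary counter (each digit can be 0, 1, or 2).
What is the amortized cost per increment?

A redundant counter on 230 digits allows digit values 0, 1, 2. Increment adds 1 to the least significant digit and carries any 2 to a 0 plus +1 on the next digit. With potential Phi = (number of 2-digits), each increment does O(1) actual work plus a chain of carries, each of which decreases Phi by 1. Amortized O(1).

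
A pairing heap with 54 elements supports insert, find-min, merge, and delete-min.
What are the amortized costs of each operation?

Pairing heaps are self-adjusting heap-ordered trees. Insert and merge link two roots: O(1). Find-min reads the root: O(1). Delete-min removes the root, then pairs children in two passes; amortized cost is O(log 54) = O(log n).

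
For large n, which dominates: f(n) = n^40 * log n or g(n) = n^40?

f(n) = n^40 * log n grows faster: extra log n factor -> infinity.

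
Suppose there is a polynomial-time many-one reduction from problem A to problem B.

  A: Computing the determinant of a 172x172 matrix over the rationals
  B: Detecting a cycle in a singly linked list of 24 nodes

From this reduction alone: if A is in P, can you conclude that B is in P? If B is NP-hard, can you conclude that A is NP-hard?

A poly-time reduction A <=_p B transfers tractability DOWN (B easy => A easy) and hardness UP (A hard => B hard), not the reverse.
From A in P, the reduction alone does NOT give B in P: any problem in P trivially reduces to SAT, yet SAT is not known to be in P.
From B NP-hard, the reduction alone does NOT give A NP-hard: again, easy problems reduce to hard ones.
(Here in fact A is P and B is P.)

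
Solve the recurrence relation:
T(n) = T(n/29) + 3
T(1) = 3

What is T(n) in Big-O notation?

Each step divides n by 29 and adds 3. After log_29(n) steps, T(n) = O(log n).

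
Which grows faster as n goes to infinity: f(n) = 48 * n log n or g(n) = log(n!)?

f(n) = 48 * n log n and g(n) = log(n!) are Theta of each other: Stirling: log(n!) = n log n - n + O(log n) = Theta(n log n); the constant 48 doesn't change the Theta class.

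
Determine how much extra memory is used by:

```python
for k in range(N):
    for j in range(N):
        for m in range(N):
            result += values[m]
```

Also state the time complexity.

Space complexity: O(1).
Only a constant amount of auxiliary storage is used; nothing grows with n.
Time complexity: O(n^3).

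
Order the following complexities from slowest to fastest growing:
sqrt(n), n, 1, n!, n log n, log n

Ordered by growth rate: 1 < log n < sqrt(n) < n < n log n < n!.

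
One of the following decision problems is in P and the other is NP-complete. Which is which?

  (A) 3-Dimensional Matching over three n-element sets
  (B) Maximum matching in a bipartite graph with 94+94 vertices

(A) is NP-complete: one of Karp's 21 NP-complete problems.
(B) is P: Hopcroft-Karp runs in O(E sqrt(V)).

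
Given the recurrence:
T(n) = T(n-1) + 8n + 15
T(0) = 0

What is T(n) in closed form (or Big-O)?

Dominant term in sum is 8*sum(i, i=1..n) = 8*n*(n+1)/2 = O(n^2).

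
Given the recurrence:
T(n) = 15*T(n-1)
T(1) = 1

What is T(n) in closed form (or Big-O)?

Each step multiplies by 15. T(n) = T(1)*15^(n-1) = 15^(n-1).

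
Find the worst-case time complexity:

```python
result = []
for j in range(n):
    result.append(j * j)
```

Time complexity: O(n).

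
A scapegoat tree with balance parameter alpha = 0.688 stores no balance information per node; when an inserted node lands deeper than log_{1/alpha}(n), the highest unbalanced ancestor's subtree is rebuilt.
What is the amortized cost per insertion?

Search/insert path is O(log n). A rebuild of a subtree of size s costs O(s), but with alpha = 0.688 at least Omega(s) insertions must have occurred in that subtree since its last rebuild. Charging O(1) of the rebuild to each such insertion gives O(log n) amortized.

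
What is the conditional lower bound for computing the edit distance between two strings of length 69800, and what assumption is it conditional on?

Under SETH (the Strong Exponential Time Hypothesis), edit distance on length-69800 strings cannot be computed in O(n^(2-epsilon)) time for any epsilon > 0 (Backurs-Indyk). The reduction is from CNF-SAT via the orthogonal vectors problem.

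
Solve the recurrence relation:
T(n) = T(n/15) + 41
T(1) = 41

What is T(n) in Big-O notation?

Each step divides n by 15 and adds 41. After log_15(n) steps, T(n) = O(log n).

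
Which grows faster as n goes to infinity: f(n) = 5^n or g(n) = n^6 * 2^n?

f(n) = 5^n grows faster: 5^n / (n^6 2^n) = (5/2)^n / n^6 -> infinity since 5/2 > 1.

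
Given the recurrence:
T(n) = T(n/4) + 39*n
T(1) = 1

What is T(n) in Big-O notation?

Geometric series: 39*n*(1 + 1/4 + 1/4^2 + ...) = O(n). T(n) = O(n).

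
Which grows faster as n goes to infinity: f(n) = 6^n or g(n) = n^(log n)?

f(n) = 6^n grows faster: take logs: log(n^(log n)) = (log n)^2, log(6^n) = n log 6; n dominates (log n)^2.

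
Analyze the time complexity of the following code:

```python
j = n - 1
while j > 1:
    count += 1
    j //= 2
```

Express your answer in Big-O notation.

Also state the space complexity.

Time complexity: O(log n).
Space complexity: O(1).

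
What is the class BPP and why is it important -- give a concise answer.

BPP (Bounded-error Probabilistic Polynomial time) is the class of problems solvable by a randomized algorithm in polynomial time with error probability at most 1/3. BPP contains P and is contained in PSPACE. It is widely conjectured that P = BPP, meaning randomness does not help for decision problems.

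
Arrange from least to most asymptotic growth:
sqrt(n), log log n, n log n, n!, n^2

Ordered by growth rate: log log n < sqrt(n) < n log n < n^2 < n!.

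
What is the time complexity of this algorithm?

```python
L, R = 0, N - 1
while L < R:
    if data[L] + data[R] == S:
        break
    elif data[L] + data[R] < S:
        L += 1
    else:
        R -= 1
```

Time complexity: O(n).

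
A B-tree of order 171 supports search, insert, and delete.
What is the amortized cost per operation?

B-tree of order 171 has height O(log_171 n). Each operation traverses the tree height. Splits during insert and merges during delete are O(1) each and occur at most once per level. Total cost per operation: O(log_171 n).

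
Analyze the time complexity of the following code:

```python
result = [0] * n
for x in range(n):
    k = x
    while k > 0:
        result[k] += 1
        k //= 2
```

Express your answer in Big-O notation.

Time complexity: O(n log n).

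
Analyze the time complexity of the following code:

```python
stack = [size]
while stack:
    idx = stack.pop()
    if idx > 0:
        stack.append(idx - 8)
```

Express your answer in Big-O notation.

Time complexity: O(n).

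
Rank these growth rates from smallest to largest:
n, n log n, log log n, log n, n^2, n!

Ordered by growth rate: log log n < log n < n < n log n < n^2 < n!.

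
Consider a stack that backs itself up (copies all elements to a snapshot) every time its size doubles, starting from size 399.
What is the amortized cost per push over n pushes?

Backups occur at sizes 399, 798, 1596, ..., copying 399 + 798 + 1596 + ... <= 2n elements total (geometric series). Spread over n pushes, the amortized backup cost is O(1) per push.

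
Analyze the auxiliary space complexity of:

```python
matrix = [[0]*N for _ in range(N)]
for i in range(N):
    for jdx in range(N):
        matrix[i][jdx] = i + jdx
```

Space complexity: O(n^2).
A 2D structure of size n x n is allocated.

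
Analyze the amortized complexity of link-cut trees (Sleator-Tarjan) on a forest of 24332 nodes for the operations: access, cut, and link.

Link-cut trees represent the forest using splay trees over preferred paths. With potential Phi = sum over nodes of log(size of virtual subtree), each access on 24332 nodes is O(log 24332) = O(log n) amortized by the splay-tree access lemma. Cut and link are O(1) plus one access.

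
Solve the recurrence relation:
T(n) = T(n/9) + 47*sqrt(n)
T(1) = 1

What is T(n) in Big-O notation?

Each level contributes sqrt(n/9^k). Geometric series with ratio 1/sqrt(9) < 1 sums to O(sqrt(n)).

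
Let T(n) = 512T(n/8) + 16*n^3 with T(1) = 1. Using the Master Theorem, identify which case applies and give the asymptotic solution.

a=512, b=8, f(n)=16*n^3.
log_8(512) = 3, so n^(log_b(a)) = n^3.
f(n) = Theta(n^3), so Case 2 applies.
T(n) = Theta(n^3 log n).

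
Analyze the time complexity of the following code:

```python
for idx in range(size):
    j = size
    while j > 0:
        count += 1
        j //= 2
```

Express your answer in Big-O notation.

Time complexity: O(n log n).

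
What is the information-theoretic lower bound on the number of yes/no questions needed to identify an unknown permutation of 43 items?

There are 43! = 60415263063373835637355132068513997507264512000000000 permutations. Each yes/no question gives at most 1 bit, so at least ceil(log_2(60415263063373835637355132068513997507264512000000000)) = 176 questions are needed.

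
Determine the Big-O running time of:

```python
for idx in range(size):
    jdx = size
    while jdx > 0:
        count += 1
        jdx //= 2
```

Time complexity: O(n log n).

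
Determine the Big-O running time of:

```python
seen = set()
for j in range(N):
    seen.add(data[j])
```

Time complexity: O(n).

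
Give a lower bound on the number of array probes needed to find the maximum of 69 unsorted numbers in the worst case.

Adversary: any unprobed cell could hold a value larger than everything seen so far. If fewer than 69 cells are probed, the adversary places the max in an unprobed cell. So all 69 cells must be examined; together with 69-1 comparisons this is tight.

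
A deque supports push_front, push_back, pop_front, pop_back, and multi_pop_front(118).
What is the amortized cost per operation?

Assign 2 credits to each push operation. A pop uses 1 saved credit. multi_pop_front(118) uses up to 118 saved credits from previous pushes. Credits never go negative. Amortized cost is O(1).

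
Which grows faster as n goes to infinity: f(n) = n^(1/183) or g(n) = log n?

f(n) = n^(1/183) grows faster: any positive power of n dominates log n.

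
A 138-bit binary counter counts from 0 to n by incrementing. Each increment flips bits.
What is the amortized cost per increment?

Bit i flips every 2^i increments. Total flips over n increments: sum_{i=0}^{138} n/2^i < 2n. Amortized cost: 2n/n = O(1).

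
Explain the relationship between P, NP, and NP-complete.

P: solvable in polynomial time. NP: verifiable in polynomial time. NP-complete: in NP and at least as hard as every problem in NP (via polynomial reduction). P is a subset of NP. If any NP-complete problem is in P, then P = NP.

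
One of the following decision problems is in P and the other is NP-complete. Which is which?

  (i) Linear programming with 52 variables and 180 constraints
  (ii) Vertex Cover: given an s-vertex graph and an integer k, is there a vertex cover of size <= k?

(i) is P: the ellipsoid and interior-point methods run in polynomial time.
(ii) is NP-complete: one of Karp's 21 NP-complete problems (with k part of the input; for any fixed constant k it is in P).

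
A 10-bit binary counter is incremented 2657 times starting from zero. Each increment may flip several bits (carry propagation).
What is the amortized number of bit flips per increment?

Bit i flips on every 2^i-th increment, so over 2657 increments bit i flips floor(2657/2^i) times. Summing over i: total flips < 2 * 2657. Amortized: < 2 = O(1) per increment.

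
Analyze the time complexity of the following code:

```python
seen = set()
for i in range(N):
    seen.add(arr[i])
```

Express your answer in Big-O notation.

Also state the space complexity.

Time complexity: O(n).
Space complexity: O(n).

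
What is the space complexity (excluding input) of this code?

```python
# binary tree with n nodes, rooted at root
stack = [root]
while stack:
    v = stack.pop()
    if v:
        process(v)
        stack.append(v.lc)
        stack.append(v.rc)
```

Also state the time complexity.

Space complexity: O(n).
Auxiliary storage grows linearly with the input size n in the worst case.
Time complexity: O(n).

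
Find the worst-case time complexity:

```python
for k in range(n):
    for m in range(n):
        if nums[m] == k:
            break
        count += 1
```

Time complexity: O(n^2).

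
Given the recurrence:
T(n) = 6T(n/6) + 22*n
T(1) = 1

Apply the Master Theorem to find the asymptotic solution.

a=6, b=6, f(n)=22*n. log_6(6) = 1. Case 2: T(n) = O(n log n).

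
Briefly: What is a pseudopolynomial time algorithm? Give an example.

A pseudopolynomial algorithm runs in time polynomial in the numeric value of the input, but exponential in the input length. The dynamic programming solution for Subset Sum runs in O(n*W) where W is the target sum. This is pseudopolynomial because W can be exponential in the number of bits to represent it.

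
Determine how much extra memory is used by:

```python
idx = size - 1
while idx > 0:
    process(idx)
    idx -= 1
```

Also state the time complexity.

Space complexity: O(1).
Only a constant amount of auxiliary storage is used; nothing grows with n.
Time complexity: O(n).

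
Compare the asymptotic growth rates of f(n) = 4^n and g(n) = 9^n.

g(n) = 9^n grows faster: (9/4)^n -> infinity since 9/4 > 1.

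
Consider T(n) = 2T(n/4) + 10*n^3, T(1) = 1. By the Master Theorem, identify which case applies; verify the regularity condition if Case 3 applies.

a=2, b=4, f(n)=10*n^3.
log_4(2) = 0.5 < 3.
f(n) = Omega(n^(0.5+epsilon)) for some epsilon > 0, so Case 3 is the candidate.
Regularity: a*f(n/b) = 2*10*(n/4)^3 = (2/64)*10*n^3 <= c*f(n) with c = 2/64 < 1. Satisfied.
Case 3: T(n) = Theta(n^3).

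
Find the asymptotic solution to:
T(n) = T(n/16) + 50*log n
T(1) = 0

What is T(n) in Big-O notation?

Each of the log_16(n) levels adds O(log n). T(n) = O(log^2 n).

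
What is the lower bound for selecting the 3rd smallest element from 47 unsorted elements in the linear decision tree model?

Selecting the 3rd smallest of 47 elements requires Omega(n) comparisons. Every element must be compared at least once. The BFPRT algorithm achieves O(n), making this tight.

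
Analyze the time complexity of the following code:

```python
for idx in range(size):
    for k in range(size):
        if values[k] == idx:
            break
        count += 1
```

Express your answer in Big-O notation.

Time complexity: O(n^2).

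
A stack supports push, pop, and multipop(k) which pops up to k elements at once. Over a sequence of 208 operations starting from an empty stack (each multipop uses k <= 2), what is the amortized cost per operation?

Each element is pushed exactly once and popped at most once (whether by pop or as part of a multipop). So the total number of individual pops over the whole sequence is at most the number of pushes, which is at most 208. Total work <= 2 * 208, hence O(1) amortized per operation.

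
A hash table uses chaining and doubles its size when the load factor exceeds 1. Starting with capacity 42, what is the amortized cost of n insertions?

Rehashing occurs when load exceeds 1. Total rehash cost is geometric series summing to O(n). Each insertion itself is O(1). Amortized: O(1).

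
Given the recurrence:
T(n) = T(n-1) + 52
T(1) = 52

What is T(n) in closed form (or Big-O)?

Unrolling: T(n) = T(n-1) + 52 = T(n-2) + 2*52 = ... = T(1) + (n-1)*52 = 52 + (n-1)*52 = 52n.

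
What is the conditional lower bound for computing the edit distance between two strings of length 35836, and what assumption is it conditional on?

Under SETH (the Strong Exponential Time Hypothesis), edit distance on length-35836 strings cannot be computed in O(n^(2-epsilon)) time for any epsilon > 0 (Backurs-Indyk). The reduction is from CNF-SAT via the orthogonal vectors problem.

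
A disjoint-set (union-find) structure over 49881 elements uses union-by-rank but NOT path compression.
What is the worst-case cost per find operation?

Union-by-rank alone keeps every tree's height <= log_2(49881) ~= 15.6. Each find traverses from a node to its root, costing O(height) = O(log n). Without path compression this bound is tight.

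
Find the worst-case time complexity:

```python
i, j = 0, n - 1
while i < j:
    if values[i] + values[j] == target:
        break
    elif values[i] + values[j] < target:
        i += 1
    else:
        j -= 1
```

Time complexity: O(n).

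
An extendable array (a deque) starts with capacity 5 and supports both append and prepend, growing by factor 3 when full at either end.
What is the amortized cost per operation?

Growth at either end copies all elements; capacities form a geometric sequence with ratio 3, so total copy cost over n operations is O(n) (two geometric series). Amortized O(1).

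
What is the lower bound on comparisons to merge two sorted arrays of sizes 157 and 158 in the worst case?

Adversary: with |157 - 158| <= 1 the inputs can be fully interleaved so that every adjacent pair in the merged output comes from different arrays. Then each of the 314 adjacent pairs must be directly compared, or the algorithm cannot determine their relative order. Standard merge meets this bound.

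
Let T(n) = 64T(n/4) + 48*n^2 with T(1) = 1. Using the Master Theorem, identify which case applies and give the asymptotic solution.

a=64, b=4, f(n)=48*n^2.
log_4(64) = 3 > 2.
Since f(n) = O(n^2) is polynomially smaller than n^3, Case 1 applies.
T(n) = Theta(n^3).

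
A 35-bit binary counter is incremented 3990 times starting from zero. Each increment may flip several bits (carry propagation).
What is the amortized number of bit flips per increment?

Bit i flips on every 2^i-th increment, so over 3990 increments bit i flips floor(3990/2^i) times. Summing over i: total flips < 2 * 3990. Amortized: < 2 = O(1) per increment.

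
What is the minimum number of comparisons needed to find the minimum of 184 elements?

Finding the minimum requires 183 comparisons, identical reasoning to finding the maximum. Each comparison eliminates one candidate.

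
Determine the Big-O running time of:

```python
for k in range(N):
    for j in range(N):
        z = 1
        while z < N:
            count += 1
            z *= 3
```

Time complexity: O(n^2 log n).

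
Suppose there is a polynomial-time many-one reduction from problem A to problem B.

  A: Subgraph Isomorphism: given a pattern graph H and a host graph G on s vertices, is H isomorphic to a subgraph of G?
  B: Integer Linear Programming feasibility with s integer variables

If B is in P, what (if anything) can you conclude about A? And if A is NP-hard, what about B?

A poly-time reduction A <=_p B means any A-instance can be transformed to a B-instance in poly time.
If B is in P: compose the reduction with B's poly-time algorithm to solve A in poly time, so A is in P.
If A is NP-hard: every NP problem reduces to A, which reduces to B; composing reductions, every NP problem reduces to B, so B is NP-hard.
(Here in fact A is NP-complete and B is NP-complete.)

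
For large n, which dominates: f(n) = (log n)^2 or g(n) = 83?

f(n) = (log n)^2 grows faster: any unbounded function dominates a constant.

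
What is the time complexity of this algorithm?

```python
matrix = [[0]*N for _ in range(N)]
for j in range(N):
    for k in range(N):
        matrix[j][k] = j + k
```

Time complexity: O(n^2).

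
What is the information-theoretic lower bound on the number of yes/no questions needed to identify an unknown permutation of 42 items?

There are 42! = 1405006117752879898543142606244511569936384000000000 permutations. Each yes/no question gives at most 1 bit, so at least ceil(log_2(1405006117752879898543142606244511569936384000000000)) = 170 questions are needed.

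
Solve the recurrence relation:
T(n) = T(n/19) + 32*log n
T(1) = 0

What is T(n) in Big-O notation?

Each of the log_19(n) levels adds O(log n). T(n) = O(log^2 n).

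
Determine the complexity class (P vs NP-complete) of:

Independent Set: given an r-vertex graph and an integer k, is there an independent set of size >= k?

This problem is NP-complete: complement of Clique (with k part of the input).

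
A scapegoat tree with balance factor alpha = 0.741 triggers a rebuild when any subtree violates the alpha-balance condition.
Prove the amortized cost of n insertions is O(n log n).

Define potential Phi = c * sum of |size(left(v)) - size(right(v))| over all nodes. An insertion at depth d costs O(d) = O(log n) and increases Phi by O(log n). When a rebuild of subtree of size s occurs, it costs O(s) but reduces Phi by Omega(s). With alpha = 0.741, between rebuilds Omega(s) insertions must occur. Amortized cost per insertion: O(log n).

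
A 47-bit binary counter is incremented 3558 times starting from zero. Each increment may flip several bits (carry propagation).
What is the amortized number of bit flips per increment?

Bit i flips on every 2^i-th increment, so over 3558 increments bit i flips floor(3558/2^i) times. Summing over i: total flips < 2 * 3558. Amortized: < 2 = O(1) per increment.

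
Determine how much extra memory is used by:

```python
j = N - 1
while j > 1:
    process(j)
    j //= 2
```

Space complexity: O(1).
Only a constant amount of auxiliary storage is used; nothing grows with n.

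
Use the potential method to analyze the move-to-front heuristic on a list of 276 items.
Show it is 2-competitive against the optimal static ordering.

Let Phi = number of inversions between the MTF list and the optimal static list (0 <= Phi <= C(276,2)). Accessing an element at MTF position k and optimal position j: the move-to-front destroys all k-1 inversions in front of it that are not in front in optimal (>= k-j of them) and creates at most j-1 new ones. Amortized cost <= k + (j-1) - (k-j) = 2j - 1 <= 2 * optimal cost.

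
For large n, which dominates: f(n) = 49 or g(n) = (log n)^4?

g(n) = (log n)^4 grows faster: any unbounded function dominates a constant.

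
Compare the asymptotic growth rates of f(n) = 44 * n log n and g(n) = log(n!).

f(n) = 44 * n log n and g(n) = log(n!) are Theta of each other: Stirling: log(n!) = n log n - n + O(log n) = Theta(n log n); the constant 44 doesn't change the Theta class.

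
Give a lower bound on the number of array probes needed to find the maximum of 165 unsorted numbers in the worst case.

Adversary: any unprobed cell could hold a value larger than everything seen so far. If fewer than 165 cells are probed, the adversary places the max in an unprobed cell. So all 165 cells must be examined; together with 165-1 comparisons this is tight.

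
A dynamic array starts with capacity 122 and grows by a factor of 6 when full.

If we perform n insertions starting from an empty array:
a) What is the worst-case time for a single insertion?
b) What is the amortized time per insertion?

(a) Worst-case single insertion: O(n) -- when the array is full at capacity c, the resize copies all c elements, and c can be Theta(n).
(b) Resizes happen at sizes 122, 732, 4392, ... Total copy cost for n insertions: 122 + 732 + ... = O(n) (geometric series with ratio 1/6). Amortized cost per insertion: O(n)/n = O(1).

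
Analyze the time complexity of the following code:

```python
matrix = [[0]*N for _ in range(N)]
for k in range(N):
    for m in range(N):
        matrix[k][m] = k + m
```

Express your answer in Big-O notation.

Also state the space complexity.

Time complexity: O(n^2).
Space complexity: O(n^2).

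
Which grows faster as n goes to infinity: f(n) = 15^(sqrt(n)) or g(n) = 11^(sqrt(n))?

f(n) = 15^(sqrt(n)) grows faster: ratio is (15/11)^(sqrt(n)) -> infinity since 15/11 > 1.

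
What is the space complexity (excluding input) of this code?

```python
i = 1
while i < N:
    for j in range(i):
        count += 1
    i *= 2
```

Space complexity: O(1).
Only a constant amount of auxiliary storage is used; nothing grows with n.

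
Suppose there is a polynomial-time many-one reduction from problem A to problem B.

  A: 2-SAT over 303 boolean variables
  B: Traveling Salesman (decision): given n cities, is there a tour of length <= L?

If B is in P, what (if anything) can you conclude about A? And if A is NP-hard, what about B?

A poly-time reduction A <=_p B means any A-instance can be transformed to a B-instance in poly time.
If B is in P: compose the reduction with B's poly-time algorithm to solve A in poly time, so A is in P.
If A is NP-hard: every NP problem reduces to A, which reduces to B; composing reductions, every NP problem reduces to B, so B is NP-hard.
(Here in fact A is P and B is NP-complete.)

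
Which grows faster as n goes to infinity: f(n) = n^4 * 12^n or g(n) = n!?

g(n) = n! grows faster: by Stirling n! ~ (n/e)^n sqrt(2*pi*n); (n/e)^n eventually dominates n^4 * 12^n.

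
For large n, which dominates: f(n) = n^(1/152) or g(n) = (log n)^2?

f(n) = n^(1/152) grows faster: any positive power of n dominates any polylog.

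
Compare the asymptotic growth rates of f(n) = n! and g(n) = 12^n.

f(n) = n! grows faster: by Stirling n! ~ (n/e)^n sqrt(2*pi*n); (n/e)^n eventually dominates 12^n.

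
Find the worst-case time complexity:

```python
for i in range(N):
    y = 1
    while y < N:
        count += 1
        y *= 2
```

Time complexity: O(n log n).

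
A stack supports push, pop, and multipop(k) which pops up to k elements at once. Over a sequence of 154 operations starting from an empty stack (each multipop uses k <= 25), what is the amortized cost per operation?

Each element is pushed exactly once and popped at most once (whether by pop or as part of a multipop). So the total number of individual pops over the whole sequence is at most the number of pushes, which is at most 154. Total work <= 2 * 154, hence O(1) amortized per operation.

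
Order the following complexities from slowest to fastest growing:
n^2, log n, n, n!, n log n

Ordered by growth rate: log n < n < n log n < n^2 < n!.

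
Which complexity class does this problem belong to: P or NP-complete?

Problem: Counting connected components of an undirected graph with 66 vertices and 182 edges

This problem is in P: BFS/DFS visits each vertex and edge once: O(V+E).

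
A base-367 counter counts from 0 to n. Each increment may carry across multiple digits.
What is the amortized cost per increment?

Digit at position i changes every 367^i increments. Total digit changes over n increments: n * 367/(367-1) = O(n). Amortized: O(1).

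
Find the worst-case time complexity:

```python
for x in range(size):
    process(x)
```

Time complexity: O(n).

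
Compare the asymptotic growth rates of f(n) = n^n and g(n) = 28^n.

f(n) = n^n grows faster: n^n / 28^n = (n/28)^n -> infinity once n > 28.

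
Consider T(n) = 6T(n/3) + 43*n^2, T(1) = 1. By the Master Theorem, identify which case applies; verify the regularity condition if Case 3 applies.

a=6, b=3, f(n)=43*n^2.
log_3(6) = 1.631 < 2.
f(n) = Omega(n^(1.631+epsilon)) for some epsilon > 0, so Case 3 is the candidate.
Regularity: a*f(n/b) = 6*43*(n/3)^2 = (6/9)*43*n^2 <= c*f(n) with c = 6/9 < 1. Satisfied.
Case 3: T(n) = Theta(n^2).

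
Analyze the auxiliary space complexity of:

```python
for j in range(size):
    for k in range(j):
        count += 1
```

Space complexity: O(1).
Only a constant amount of auxiliary storage is used; nothing grows with n.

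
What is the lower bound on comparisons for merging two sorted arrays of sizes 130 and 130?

Adversary argument: with sizes 130 and 130 (differing by at most 1), interleave the two arrays so that every consecutive pair in the output comes from different inputs. Then each of the 259 adjacent output pairs must be directly compared, or the algorithm cannot determine their relative order. So 259 comparisons are necessary; standard merge achieves this.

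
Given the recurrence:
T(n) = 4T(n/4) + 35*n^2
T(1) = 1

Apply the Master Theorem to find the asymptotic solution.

a=4, b=4, f(n)=35*n^2. log_4(4) = 1 < 2. Case 3: T(n) = O(n^2).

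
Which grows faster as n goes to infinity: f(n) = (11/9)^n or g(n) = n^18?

f(n) = (11/9)^n grows faster: (11/9)^n is exponential with base 11/9 > 1, dominating every polynomial.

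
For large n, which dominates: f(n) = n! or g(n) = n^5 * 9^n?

f(n) = n! grows faster: by Stirling n! ~ (n/e)^n sqrt(2*pi*n); (n/e)^n eventually dominates n^5 * 9^n.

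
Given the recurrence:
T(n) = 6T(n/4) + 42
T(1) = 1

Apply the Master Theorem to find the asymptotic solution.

a=6, b=4, f(n)=42. log_4(6) = 1.292. Case 1 of Master Theorem: T(n) = O(n^1.292).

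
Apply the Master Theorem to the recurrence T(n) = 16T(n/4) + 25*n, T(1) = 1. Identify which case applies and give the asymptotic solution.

a=16, b=4, f(n)=25*n.
log_4(16) = 2 > 1.
Since f(n) = O(n^1) is polynomially smaller than n^2, Case 1 applies.
T(n) = Theta(n^2).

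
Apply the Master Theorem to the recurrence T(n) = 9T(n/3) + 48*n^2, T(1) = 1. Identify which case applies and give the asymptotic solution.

a=9, b=3, f(n)=48*n^2.
log_3(9) = 2, so n^(log_b(a)) = n^2.
f(n) = Theta(n^2), so Case 2 applies.
T(n) = Theta(n^2 log n).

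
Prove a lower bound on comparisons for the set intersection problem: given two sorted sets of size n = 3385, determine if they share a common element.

For two sorted arrays of size n = 3385, any correct algorithm must examine Omega(n) elements. If fewer are examined, an adversary places a common element in an unexamined gap. A merge-based scan achieves O(n), so the bound is tight.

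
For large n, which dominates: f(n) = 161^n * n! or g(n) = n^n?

f(n) = 161^n * n! grows faster: by Stirling n! ~ sqrt(2 pi n)(n/e)^n, so 161^n n! / n^n ~ (161/e)^n sqrt(2 pi n) -> infinity since 161/e > 1.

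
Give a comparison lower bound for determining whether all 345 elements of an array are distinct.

In the algebraic decision-tree model, the YES region for element distinctness on 345 elements has 345! connected components (one per ordering). Ben-Or's theorem then gives a lower bound of Omega(log(n!)) = Omega(n log n).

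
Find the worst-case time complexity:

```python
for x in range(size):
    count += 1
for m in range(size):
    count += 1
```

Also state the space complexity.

Time complexity: O(n).
Space complexity: O(1).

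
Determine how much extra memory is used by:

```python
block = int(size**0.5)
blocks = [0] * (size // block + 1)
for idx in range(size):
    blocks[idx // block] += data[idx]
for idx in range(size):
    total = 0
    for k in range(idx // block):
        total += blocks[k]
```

Space complexity: O(sqrt(n)).
Storage scales with sqrt(n).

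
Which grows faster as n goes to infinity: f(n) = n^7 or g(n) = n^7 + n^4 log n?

f(n) = n^7 and g(n) = n^7 + n^4 log n are Theta of each other: the lower-order n^4 log n term is o(n^7); both are Theta(n^7).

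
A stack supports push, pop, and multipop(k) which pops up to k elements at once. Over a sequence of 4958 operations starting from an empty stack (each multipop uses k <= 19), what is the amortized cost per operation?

Each element is pushed exactly once and popped at most once (whether by pop or as part of a multipop). So the total number of individual pops over the whole sequence is at most the number of pushes, which is at most 4958. Total work <= 2 * 4958, hence O(1) amortized per operation.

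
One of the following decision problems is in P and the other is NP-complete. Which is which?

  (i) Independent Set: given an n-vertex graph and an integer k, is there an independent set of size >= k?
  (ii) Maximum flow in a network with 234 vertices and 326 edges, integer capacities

(i) is NP-complete: complement of Clique (with k part of the input).
(ii) is P: Edmonds-Karp / push-relabel run in polynomial time.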